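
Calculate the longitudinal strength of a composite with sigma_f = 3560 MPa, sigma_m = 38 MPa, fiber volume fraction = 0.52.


sigma_1 = sigma_f*Vf + sigma_m*(1-Vf) = 3560*0.52 + 38*0.48 = 1869.4 MPa

1869.4 MPa


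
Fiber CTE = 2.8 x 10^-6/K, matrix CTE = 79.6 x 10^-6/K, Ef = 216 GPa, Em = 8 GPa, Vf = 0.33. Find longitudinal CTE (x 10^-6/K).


E1 = Ef*Vf + Em*(1-Vf) = 76.64
alpha_1 = (alpha_f*Ef*Vf + alpha_m*Em*(1-Vf))/E1 = 8.17 x 10^-6/K

8.17 x 10^-6/K


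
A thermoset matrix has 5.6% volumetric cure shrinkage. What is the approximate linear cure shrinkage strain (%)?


Linear shrinkage ≈ vol_shrink/3 = 5.6/3 = 1.867%

1.867%


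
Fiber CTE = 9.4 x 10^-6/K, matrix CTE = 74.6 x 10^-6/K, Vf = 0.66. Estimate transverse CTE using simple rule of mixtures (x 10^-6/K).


alpha_2 = alpha_f*Vf + alpha_m*(1-Vf) = 9.4*0.66 + 74.6*0.34 = 31.6 x 10^-6/K

31.6 x 10^-6/K


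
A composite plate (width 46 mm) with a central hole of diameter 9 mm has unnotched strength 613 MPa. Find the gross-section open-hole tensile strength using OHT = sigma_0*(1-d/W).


OHT = sigma_0*(1-d/W) = 613*(1-9/46) = 493.1 MPa

493.1 MPa


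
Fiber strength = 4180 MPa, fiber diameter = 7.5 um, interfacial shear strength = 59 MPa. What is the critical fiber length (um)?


Lc = sigma_f * d / (2 * tau_i) = 4180 * 7.5 / (2 * 59) = 265.7 um

265.7 um


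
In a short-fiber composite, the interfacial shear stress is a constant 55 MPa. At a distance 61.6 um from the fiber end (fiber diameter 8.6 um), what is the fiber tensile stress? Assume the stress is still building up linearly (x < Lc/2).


Force balance: sigma_f * (pi*d^2/4) = tau * (pi*d) * x  ->  sigma_f = 4 * tau * x / d
sigma_f = 4 * 55 * 61.6 / 8.6 = 1575.8 MPa

1575.8 MPa


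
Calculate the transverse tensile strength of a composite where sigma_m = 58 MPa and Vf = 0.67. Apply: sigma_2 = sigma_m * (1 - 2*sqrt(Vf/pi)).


factor = 1 - 2*sqrt(0.67/pi) = 0.0764
sigma_2 = 58 * 0.0764 = 4.43 MPa

4.43 MPa


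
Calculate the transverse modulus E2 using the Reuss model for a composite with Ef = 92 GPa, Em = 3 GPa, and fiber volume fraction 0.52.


1/E2 = Vf/Ef + (1-Vf)/Em = 0.52/92 + 0.48/3
E2 = 6.04 GPa

6.04 GPa


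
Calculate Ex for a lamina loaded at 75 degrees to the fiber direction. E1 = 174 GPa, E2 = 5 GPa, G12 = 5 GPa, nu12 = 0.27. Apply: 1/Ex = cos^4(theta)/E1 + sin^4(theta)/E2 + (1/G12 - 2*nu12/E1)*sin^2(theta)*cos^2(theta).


cos^4(75) = 0.004487, sin^4(75) = 0.870513, sin^2(75)*cos^2(75) = 0.0625
1/G12 - 2*nu12/E1 = 1/5 - 2*0.27/174 = 0.196897 GPa^-1
1/Ex = 0.004487/174 + 0.870513/5 + 0.196897*0.0625 = 0.1864344 GPa^-1
Ex = 5.36 GPa

5.36 GPa


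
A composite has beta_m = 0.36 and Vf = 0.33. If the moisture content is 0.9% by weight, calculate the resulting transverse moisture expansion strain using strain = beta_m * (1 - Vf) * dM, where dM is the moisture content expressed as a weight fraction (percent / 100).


dM = 0.9/100 = 0.009
strain = beta_m * (1-Vf) * dM = 0.36 * 0.67 * 0.009 = 0.0021708

0.0021708


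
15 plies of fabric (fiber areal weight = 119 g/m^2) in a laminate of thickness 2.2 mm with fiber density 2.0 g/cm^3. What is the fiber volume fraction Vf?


Vf = n * FAW / (rho_f * h * 1000) = 15 * 119 / (2.0 * 2.2 * 1000) = 0.4057

0.4057


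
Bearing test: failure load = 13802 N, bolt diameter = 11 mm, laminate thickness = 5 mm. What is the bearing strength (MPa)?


sigma_br = F/(d*h) = 13802/(11*5) = 250.9 MPa

250.9 MPa


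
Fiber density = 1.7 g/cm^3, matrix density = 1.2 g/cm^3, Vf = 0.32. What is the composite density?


rho_c = rho_f*Vf + rho_m*(1-Vf) = 1.7*0.32 + 1.2*0.68 = 1.36 g/cm^3

1.36 g/cm^3


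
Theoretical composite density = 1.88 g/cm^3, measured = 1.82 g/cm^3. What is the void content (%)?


Void% = (rho_theo - rho_actual)/rho_theo * 100 = (1.88 - 1.82)/1.88 * 100 = 3.19%

3.19%


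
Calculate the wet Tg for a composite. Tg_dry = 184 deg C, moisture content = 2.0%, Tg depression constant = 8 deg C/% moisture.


Tg_wet = Tg_dry - k*moisture = 184 - 8*2.0 = 168.0 deg C

168.0 deg C


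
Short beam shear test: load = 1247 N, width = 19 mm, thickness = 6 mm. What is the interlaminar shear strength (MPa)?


ILSS = 3F/(4bh) = 3*1247/(4*19*6) = 8.2 MPa

8.2 MPa


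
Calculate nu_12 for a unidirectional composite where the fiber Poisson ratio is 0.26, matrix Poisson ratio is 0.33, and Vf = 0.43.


nu_12 = nu_f*Vf + nu_m*(1-Vf) = 0.26*0.43 + 0.33*0.57 = 0.2999

0.2999


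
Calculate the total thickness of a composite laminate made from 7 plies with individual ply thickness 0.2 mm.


h = n * t_ply = 7 * 0.2 = 1.4 mm

1.4 mm


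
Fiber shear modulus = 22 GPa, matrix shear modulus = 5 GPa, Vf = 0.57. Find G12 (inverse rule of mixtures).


1/G12 = Vf/Gf + (1-Vf)/Gm = 0.57/22 + 0.43/5
G12 = 8.94 GPa

8.94 GPa


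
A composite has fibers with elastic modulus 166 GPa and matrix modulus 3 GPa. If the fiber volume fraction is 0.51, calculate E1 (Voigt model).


E1 = Ef*Vf + Em*(1-Vf) = 166*0.51 + 3*0.49 = 86.13 GPa

86.13 GPa


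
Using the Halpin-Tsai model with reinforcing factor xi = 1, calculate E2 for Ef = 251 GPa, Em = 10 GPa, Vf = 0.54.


eta = (Ef/Em - 1)/(Ef/Em + xi) = (25.1 - 1)/(25.1 + 1) = 0.9234
E2 = Em*(1+xi*eta*Vf)/(1-eta*Vf) = 29.89 GPa

29.89 GPa


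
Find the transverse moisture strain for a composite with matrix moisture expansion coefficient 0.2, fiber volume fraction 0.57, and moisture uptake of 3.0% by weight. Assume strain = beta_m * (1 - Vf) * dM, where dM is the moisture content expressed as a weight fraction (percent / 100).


dM = 3.0/100 = 0.03
strain = beta_m * (1-Vf) * dM = 0.2 * 0.43 * 0.03 = 0.00258

0.00258


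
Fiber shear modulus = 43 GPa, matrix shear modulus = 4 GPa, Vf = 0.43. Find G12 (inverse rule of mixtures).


1/G12 = Vf/Gf + (1-Vf)/Gm = 0.43/43 + 0.57/4
G12 = 6.56 GPa

6.56 GPa


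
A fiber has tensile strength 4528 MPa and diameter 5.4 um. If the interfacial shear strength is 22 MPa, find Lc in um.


Lc = sigma_f * d / (2 * tau_i) = 4528 * 5.4 / (2 * 22) = 555.7 um

555.7 um


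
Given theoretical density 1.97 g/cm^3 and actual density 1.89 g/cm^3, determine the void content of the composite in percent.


Void% = (rho_theo - rho_actual)/rho_theo * 100 = (1.97 - 1.89)/1.97 * 100 = 4.06%

4.06%


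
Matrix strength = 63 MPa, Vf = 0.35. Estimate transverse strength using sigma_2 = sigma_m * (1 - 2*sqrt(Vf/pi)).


factor = 1 - 2*sqrt(0.35/pi) = 0.3324
sigma_2 = 63 * 0.3324 = 20.94 MPa

20.94 MPa


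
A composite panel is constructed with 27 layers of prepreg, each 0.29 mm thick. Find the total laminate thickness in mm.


h = n * t_ply = 27 * 0.29 = 7.83 mm

7.83 mm


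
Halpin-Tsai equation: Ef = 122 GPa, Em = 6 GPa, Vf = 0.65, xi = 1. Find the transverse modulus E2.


eta = (Ef/Em - 1)/(Ef/Em + xi) = (20.3333 - 1)/(20.3333 + 1) = 0.9063
E2 = Em*(1+xi*eta*Vf)/(1-eta*Vf) = 23.2 GPa

23.2 GPa


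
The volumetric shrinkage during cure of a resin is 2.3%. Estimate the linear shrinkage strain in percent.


Linear shrinkage ≈ vol_shrink/3 = 2.3/3 = 0.767%

0.767%


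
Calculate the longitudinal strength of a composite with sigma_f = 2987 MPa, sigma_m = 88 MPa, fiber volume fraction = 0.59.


sigma_1 = sigma_f*Vf + sigma_m*(1-Vf) = 2987*0.59 + 88*0.41 = 1798.4 MPa

1798.4 MPa


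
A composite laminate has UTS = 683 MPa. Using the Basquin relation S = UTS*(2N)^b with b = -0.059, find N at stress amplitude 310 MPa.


N = 0.5 * (S/UTS)^(1/b) = 0.5 * (310/683)^(1/-0.059) = 326234.2045 cycles

326234.2045 cycles


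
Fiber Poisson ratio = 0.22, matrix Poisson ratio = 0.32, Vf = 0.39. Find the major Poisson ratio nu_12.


nu_12 = nu_f*Vf + nu_m*(1-Vf) = 0.22*0.39 + 0.32*0.61 = 0.281

0.281


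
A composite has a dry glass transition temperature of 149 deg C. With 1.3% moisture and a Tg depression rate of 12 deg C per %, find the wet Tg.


Tg_wet = Tg_dry - k*moisture = 149 - 12*1.3 = 133.4 deg C

133.4 deg C


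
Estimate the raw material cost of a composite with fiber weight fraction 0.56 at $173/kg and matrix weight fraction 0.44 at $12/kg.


Cost = cost_f*Wf + cost_m*Wm = 173*0.56 + 12*0.44 = $102.16/kg

$102.16/kg


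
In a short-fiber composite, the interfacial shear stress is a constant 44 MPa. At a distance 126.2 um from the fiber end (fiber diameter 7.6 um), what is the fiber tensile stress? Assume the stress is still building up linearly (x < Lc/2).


Force balance: sigma_f * (pi*d^2/4) = tau * (pi*d) * x  ->  sigma_f = 4 * tau * x / d
sigma_f = 4 * 44 * 126.2 / 7.6 = 2922.5 MPa

2922.5 MPa


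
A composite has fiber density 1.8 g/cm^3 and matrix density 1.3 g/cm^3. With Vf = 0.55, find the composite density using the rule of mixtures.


rho_c = rho_f*Vf + rho_m*(1-Vf) = 1.8*0.55 + 1.3*0.45 = 1.575 g/cm^3

1.575 g/cm^3


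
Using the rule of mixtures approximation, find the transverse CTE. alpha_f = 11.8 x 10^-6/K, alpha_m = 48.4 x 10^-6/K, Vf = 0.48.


alpha_2 = alpha_f*Vf + alpha_m*(1-Vf) = 11.8*0.48 + 48.4*0.52 = 30.8 x 10^-6/K

30.8 x 10^-6/K


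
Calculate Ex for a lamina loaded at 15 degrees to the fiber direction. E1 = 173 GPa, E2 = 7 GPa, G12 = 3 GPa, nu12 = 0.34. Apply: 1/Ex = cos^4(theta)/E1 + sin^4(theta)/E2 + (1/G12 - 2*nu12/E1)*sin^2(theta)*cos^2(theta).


cos^4(15) = 0.870513, sin^4(15) = 0.004487, sin^2(15)*cos^2(15) = 0.0625
1/G12 - 2*nu12/E1 = 1/3 - 2*0.34/173 = 0.329403 GPa^-1
1/Ex = 0.870513/173 + 0.004487/7 + 0.329403*0.0625 = 0.0262606 GPa^-1
Ex = 38.08 GPa

38.08 GPa


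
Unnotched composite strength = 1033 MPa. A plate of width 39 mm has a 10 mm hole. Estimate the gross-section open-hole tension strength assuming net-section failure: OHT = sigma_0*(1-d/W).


OHT = sigma_0*(1-d/W) = 1033*(1-10/39) = 768.1 MPa

768.1 MPa


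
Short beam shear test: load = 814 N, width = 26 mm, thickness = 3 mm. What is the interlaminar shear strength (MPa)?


ILSS = 3F/(4bh) = 3*814/(4*26*3) = 7.83 MPa

7.83 MPa


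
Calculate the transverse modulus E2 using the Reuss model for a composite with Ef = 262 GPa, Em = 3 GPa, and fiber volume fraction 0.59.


1/E2 = Vf/Ef + (1-Vf)/Em = 0.59/262 + 0.41/3
E2 = 7.2 GPa

7.2 GPa


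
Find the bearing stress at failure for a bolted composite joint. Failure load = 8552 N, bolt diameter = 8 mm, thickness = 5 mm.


sigma_br = F/(d*h) = 8552/(8*5) = 213.8 MPa

213.8 MPa


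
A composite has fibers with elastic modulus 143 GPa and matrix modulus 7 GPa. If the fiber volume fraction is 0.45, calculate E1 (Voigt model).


E1 = Ef*Vf + Em*(1-Vf) = 143*0.45 + 7*0.55 = 68.2 GPa

68.2 GPa


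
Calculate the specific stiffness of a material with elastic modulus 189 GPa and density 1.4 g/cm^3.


Specific stiffness = E/rho = 189/1.4 = 135.0 GPa/(g/cm^3)

135.0 GPa/(g/cm^3)


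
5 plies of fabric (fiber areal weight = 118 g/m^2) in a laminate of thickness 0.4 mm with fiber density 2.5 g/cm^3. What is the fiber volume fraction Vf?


Vf = n * FAW / (rho_f * h * 1000) = 5 * 118 / (2.5 * 0.4 * 1000) = 0.59

0.59


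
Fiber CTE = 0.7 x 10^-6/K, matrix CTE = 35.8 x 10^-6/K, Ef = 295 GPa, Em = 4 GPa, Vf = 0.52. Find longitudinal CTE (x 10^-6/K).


E1 = Ef*Vf + Em*(1-Vf) = 155.32
alpha_1 = (alpha_f*Ef*Vf + alpha_m*Em*(1-Vf))/E1 = 1.13 x 10^-6/K

1.13 x 10^-6/K


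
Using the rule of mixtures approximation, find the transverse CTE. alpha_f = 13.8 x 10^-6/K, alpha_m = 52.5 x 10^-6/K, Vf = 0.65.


alpha_2 = alpha_f*Vf + alpha_m*(1-Vf) = 13.8*0.65 + 52.5*0.35 = 27.3 x 10^-6/K

27.3 x 10^-6/K


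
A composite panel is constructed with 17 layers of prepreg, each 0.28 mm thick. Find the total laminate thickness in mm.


h = n * t_ply = 17 * 0.28 = 4.76 mm

4.76 mm


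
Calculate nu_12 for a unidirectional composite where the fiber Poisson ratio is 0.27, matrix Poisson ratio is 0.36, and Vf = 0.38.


nu_12 = nu_f*Vf + nu_m*(1-Vf) = 0.27*0.38 + 0.36*0.62 = 0.3258

0.3258


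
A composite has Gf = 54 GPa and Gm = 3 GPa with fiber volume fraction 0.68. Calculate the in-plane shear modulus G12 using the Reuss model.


1/G12 = Vf/Gf + (1-Vf)/Gm = 0.68/54 + 0.32/3
G12 = 8.39 GPa

8.39 GPa


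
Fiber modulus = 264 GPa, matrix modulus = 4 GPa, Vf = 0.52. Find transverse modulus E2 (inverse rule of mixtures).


1/E2 = Vf/Ef + (1-Vf)/Em = 0.52/264 + 0.48/4
E2 = 8.2 GPa

8.2 GPa


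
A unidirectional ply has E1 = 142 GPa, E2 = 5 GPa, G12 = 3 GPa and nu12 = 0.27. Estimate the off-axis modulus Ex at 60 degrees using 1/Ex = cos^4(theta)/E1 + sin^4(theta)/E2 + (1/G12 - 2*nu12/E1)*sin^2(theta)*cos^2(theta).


cos^4(60) = 0.0625, sin^4(60) = 0.5625, sin^2(60)*cos^2(60) = 0.1875
1/G12 - 2*nu12/E1 = 1/3 - 2*0.27/142 = 0.329531 GPa^-1
1/Ex = 0.0625/142 + 0.5625/5 + 0.329531*0.1875 = 0.1747271 GPa^-1
Ex = 5.72 GPa

5.72 GPa


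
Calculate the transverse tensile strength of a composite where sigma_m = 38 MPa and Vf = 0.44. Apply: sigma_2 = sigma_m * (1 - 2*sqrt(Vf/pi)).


factor = 1 - 2*sqrt(0.44/pi) = 0.2515
sigma_2 = 38 * 0.2515 = 9.56 MPa

9.56 MPa


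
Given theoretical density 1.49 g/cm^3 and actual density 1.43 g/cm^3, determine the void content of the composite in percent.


Void% = (rho_theo - rho_actual)/rho_theo * 100 = (1.49 - 1.43)/1.49 * 100 = 4.03%

4.03%


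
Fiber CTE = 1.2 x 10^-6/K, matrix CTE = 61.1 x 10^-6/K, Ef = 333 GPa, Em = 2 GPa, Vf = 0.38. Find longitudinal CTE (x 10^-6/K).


E1 = Ef*Vf + Em*(1-Vf) = 127.78
alpha_1 = (alpha_f*Ef*Vf + alpha_m*Em*(1-Vf))/E1 = 1.78 x 10^-6/K

1.78 x 10^-6/K


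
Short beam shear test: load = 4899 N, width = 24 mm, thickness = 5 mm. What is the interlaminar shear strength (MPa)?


ILSS = 3F/(4bh) = 3*4899/(4*24*5) = 30.62 MPa

30.62 MPa


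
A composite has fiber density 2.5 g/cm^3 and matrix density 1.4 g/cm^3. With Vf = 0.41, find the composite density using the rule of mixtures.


rho_c = rho_f*Vf + rho_m*(1-Vf) = 2.5*0.41 + 1.4*0.59 = 1.851 g/cm^3

1.851 g/cm^3


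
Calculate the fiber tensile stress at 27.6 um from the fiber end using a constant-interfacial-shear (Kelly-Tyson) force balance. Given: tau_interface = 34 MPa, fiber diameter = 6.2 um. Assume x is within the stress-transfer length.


Force balance: sigma_f * (pi*d^2/4) = tau * (pi*d) * x  ->  sigma_f = 4 * tau * x / d
sigma_f = 4 * 34 * 27.6 / 6.2 = 605.4 MPa

605.4 MPa


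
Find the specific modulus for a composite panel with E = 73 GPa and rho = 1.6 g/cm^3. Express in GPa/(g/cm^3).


Specific stiffness = E/rho = 73/1.6 = 45.6 GPa/(g/cm^3)

45.6 GPa/(g/cm^3)


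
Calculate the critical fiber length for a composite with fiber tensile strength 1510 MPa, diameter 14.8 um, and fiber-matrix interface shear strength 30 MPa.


Lc = sigma_f * d / (2 * tau_i) = 1510 * 14.8 / (2 * 30) = 372.5 um

372.5 um


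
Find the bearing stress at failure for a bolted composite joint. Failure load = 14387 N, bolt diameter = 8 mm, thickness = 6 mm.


sigma_br = F/(d*h) = 14387/(8*6) = 299.7 MPa

299.7 MPa


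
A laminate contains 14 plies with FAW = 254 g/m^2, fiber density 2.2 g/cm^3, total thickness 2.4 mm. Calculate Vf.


Vf = n * FAW / (rho_f * h * 1000) = 14 * 254 / (2.2 * 2.4 * 1000) = 0.6735

0.6735


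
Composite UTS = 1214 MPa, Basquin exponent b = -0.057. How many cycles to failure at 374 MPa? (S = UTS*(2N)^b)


N = 0.5 * (S/UTS)^(1/b) = 0.5 * (374/1214)^(1/-0.057) = 4.6770e+08 cycles

4.6770e+08 cycles


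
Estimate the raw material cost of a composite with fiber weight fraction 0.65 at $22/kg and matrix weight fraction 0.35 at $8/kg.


Cost = cost_f*Wf + cost_m*Wm = 22*0.65 + 8*0.35 = $17.1/kg

$17.1/kg


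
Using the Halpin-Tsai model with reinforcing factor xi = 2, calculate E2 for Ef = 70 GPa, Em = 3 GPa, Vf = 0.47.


eta = (Ef/Em - 1)/(Ef/Em + xi) = (23.3333 - 1)/(23.3333 + 2) = 0.8816
E2 = Em*(1+xi*eta*Vf)/(1-eta*Vf) = 9.37 GPa

9.37 GPa


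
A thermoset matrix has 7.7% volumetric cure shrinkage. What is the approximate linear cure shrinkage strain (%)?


Linear shrinkage ≈ vol_shrink/3 = 7.7/3 = 2.567%

2.567%


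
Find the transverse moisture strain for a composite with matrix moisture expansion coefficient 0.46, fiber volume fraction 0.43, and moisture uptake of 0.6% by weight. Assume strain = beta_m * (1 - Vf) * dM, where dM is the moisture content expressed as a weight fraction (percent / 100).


dM = 0.6/100 = 0.006
strain = beta_m * (1-Vf) * dM = 0.46 * 0.57 * 0.006 = 0.0015732

0.0015732


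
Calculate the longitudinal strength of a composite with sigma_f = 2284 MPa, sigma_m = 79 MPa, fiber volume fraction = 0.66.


sigma_1 = sigma_f*Vf + sigma_m*(1-Vf) = 2284*0.66 + 79*0.34 = 1534.3 MPa

1534.3 MPa


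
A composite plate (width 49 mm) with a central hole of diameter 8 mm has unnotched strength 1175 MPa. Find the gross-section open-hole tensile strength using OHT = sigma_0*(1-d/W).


OHT = sigma_0*(1-d/W) = 1175*(1-8/49) = 983.2 MPa

983.2 MPa


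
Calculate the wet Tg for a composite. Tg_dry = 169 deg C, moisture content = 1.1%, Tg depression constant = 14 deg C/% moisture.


Tg_wet = Tg_dry - k*moisture = 169 - 14*1.1 = 153.6 deg C

153.6 deg C


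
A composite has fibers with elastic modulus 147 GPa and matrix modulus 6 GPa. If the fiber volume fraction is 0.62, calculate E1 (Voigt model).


E1 = Ef*Vf + Em*(1-Vf) = 147*0.62 + 6*0.38 = 93.42 GPa

93.42 GPa


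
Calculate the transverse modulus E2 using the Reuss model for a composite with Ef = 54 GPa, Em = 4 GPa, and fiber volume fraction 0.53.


1/E2 = Vf/Ef + (1-Vf)/Em = 0.53/54 + 0.47/4
E2 = 7.85 GPa

7.85 GPa


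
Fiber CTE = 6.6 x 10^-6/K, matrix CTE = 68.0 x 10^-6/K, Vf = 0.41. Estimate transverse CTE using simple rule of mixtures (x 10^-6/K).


alpha_2 = alpha_f*Vf + alpha_m*(1-Vf) = 6.6*0.41 + 68.0*0.59 = 42.8 x 10^-6/K

42.8 x 10^-6/K


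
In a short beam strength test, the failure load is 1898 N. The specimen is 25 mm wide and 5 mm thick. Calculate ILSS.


ILSS = 3F/(4bh) = 3*1898/(4*25*5) = 11.39 MPa

11.39 MPa


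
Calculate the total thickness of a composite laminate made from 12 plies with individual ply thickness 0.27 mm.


h = n * t_ply = 12 * 0.27 = 3.24 mm

3.24 mm


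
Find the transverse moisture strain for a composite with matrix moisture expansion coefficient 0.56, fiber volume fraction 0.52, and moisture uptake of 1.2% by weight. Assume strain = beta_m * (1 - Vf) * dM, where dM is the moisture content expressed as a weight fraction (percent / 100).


dM = 1.2/100 = 0.012
strain = beta_m * (1-Vf) * dM = 0.56 * 0.48 * 0.012 = 0.0032256

0.0032256


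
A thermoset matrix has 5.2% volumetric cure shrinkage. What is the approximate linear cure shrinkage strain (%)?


Linear shrinkage ≈ vol_shrink/3 = 5.2/3 = 1.733%

1.733%


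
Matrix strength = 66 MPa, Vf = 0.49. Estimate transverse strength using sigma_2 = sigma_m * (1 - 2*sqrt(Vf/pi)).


factor = 1 - 2*sqrt(0.49/pi) = 0.2101
sigma_2 = 66 * 0.2101 = 13.87 MPa

13.87 MPa


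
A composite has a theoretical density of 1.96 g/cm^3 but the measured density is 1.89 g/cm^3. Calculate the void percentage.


Void% = (rho_theo - rho_actual)/rho_theo * 100 = (1.96 - 1.89)/1.96 * 100 = 3.57%

3.57%


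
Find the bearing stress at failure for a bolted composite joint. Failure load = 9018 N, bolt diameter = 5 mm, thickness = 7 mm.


sigma_br = F/(d*h) = 9018/(5*7) = 257.7 MPa

257.7 MPa


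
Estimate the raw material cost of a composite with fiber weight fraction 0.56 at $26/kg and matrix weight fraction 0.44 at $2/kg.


Cost = cost_f*Wf + cost_m*Wm = 26*0.56 + 2*0.44 = $15.44/kg

$15.44/kg


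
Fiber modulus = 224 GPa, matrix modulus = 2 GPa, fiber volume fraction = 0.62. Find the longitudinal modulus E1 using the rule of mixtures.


E1 = Ef*Vf + Em*(1-Vf) = 224*0.62 + 2*0.38 = 139.64 GPa

139.64 GPa


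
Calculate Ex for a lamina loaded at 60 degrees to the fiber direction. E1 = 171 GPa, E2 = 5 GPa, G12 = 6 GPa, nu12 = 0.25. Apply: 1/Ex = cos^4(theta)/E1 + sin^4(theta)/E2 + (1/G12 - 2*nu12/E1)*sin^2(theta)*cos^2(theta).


cos^4(60) = 0.0625, sin^4(60) = 0.5625, sin^2(60)*cos^2(60) = 0.1875
1/G12 - 2*nu12/E1 = 1/6 - 2*0.25/171 = 0.163743 GPa^-1
1/Ex = 0.0625/171 + 0.5625/5 + 0.163743*0.1875 = 0.1435673 GPa^-1
Ex = 6.97 GPa

6.97 GPa


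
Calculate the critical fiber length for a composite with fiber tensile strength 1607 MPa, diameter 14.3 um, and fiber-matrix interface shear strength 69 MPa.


Lc = sigma_f * d / (2 * tau_i) = 1607 * 14.3 / (2 * 69) = 166.5 um

166.5 um


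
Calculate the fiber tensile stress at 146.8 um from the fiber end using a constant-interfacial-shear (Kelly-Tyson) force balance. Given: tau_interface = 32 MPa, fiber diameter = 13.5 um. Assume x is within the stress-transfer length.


Force balance: sigma_f * (pi*d^2/4) = tau * (pi*d) * x  ->  sigma_f = 4 * tau * x / d
sigma_f = 4 * 32 * 146.8 / 13.5 = 1391.9 MPa

1391.9 MPa


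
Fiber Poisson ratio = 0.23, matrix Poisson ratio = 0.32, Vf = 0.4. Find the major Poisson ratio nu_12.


nu_12 = nu_f*Vf + nu_m*(1-Vf) = 0.23*0.4 + 0.32*0.6 = 0.284

0.284


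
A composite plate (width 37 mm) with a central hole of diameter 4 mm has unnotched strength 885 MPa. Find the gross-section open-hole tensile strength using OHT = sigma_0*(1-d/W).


OHT = sigma_0*(1-d/W) = 885*(1-4/37) = 789.3 MPa

789.3 MPa


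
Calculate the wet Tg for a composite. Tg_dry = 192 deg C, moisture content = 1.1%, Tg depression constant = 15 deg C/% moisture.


Tg_wet = Tg_dry - k*moisture = 192 - 15*1.1 = 175.5 deg C

175.5 deg C


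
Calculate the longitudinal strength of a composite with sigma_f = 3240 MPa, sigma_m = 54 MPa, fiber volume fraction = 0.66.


sigma_1 = sigma_f*Vf + sigma_m*(1-Vf) = 3240*0.66 + 54*0.34 = 2156.8 MPa

2156.8 MPa


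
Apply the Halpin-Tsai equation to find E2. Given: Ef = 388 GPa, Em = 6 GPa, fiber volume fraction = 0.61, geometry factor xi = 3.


eta = (Ef/Em - 1)/(Ef/Em + xi) = (64.6667 - 1)/(64.6667 + 3) = 0.9409
E2 = Em*(1+xi*eta*Vf)/(1-eta*Vf) = 38.33 GPa

38.33 GPa


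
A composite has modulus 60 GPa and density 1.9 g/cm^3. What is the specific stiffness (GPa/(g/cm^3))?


Specific stiffness = E/rho = 60/1.9 = 31.6 GPa/(g/cm^3)

31.6 GPa/(g/cm^3)


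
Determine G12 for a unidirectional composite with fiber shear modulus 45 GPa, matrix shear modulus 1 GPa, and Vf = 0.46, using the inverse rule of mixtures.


1/G12 = Vf/Gf + (1-Vf)/Gm = 0.46/45 + 0.54/1
G12 = 1.82 GPa

1.82 GPa


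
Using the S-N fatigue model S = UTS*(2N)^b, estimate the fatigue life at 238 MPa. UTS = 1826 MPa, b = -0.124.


N = 0.5 * (S/UTS)^(1/b) = 0.5 * (238/1826)^(1/-0.124) = 6.8462e+06 cycles

6.8462e+06 cycles


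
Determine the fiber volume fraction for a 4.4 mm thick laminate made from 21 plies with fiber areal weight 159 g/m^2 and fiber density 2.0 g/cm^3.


Vf = n * FAW / (rho_f * h * 1000) = 21 * 159 / (2.0 * 4.4 * 1000) = 0.3794

0.3794


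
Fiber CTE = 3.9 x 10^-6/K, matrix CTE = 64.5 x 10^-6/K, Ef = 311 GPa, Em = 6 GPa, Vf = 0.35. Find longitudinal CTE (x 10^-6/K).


E1 = Ef*Vf + Em*(1-Vf) = 112.75
alpha_1 = (alpha_f*Ef*Vf + alpha_m*Em*(1-Vf))/E1 = 6.0 x 10^-6/K

6.0 x 10^-6/K


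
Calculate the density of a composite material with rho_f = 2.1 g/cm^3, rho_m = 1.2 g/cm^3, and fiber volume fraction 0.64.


rho_c = rho_f*Vf + rho_m*(1-Vf) = 2.1*0.64 + 1.2*0.36 = 1.776 g/cm^3

1.776 g/cm^3


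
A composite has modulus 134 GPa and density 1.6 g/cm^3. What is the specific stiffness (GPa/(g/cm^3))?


Specific stiffness = E/rho = 134/1.6 = 83.8 GPa/(g/cm^3)

83.8 GPa/(g/cm^3)


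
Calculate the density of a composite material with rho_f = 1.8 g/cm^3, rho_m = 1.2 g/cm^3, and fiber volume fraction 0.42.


rho_c = rho_f*Vf + rho_m*(1-Vf) = 1.8*0.42 + 1.2*0.58 = 1.452 g/cm^3

1.452 g/cm^3


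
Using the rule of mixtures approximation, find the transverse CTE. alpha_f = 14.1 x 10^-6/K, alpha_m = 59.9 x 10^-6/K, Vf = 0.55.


alpha_2 = alpha_f*Vf + alpha_m*(1-Vf) = 14.1*0.55 + 59.9*0.45 = 34.7 x 10^-6/K

34.7 x 10^-6/K


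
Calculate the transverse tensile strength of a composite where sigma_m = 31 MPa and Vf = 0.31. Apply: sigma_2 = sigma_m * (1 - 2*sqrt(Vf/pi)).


factor = 1 - 2*sqrt(0.31/pi) = 0.3717
sigma_2 = 31 * 0.3717 = 11.52 MPa

11.52 MPa


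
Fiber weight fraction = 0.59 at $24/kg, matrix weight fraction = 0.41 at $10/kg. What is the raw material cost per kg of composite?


Cost = cost_f*Wf + cost_m*Wm = 24*0.59 + 10*0.41 = $18.26/kg

$18.26/kg


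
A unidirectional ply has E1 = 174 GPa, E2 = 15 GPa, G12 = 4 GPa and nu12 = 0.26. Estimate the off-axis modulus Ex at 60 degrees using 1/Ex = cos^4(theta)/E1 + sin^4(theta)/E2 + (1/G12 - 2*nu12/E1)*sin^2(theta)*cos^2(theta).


cos^4(60) = 0.0625, sin^4(60) = 0.5625, sin^2(60)*cos^2(60) = 0.1875
1/G12 - 2*nu12/E1 = 1/4 - 2*0.26/174 = 0.247011 GPa^-1
1/Ex = 0.0625/174 + 0.5625/15 + 0.247011*0.1875 = 0.0841739 GPa^-1
Ex = 11.88 GPa

11.88 GPa


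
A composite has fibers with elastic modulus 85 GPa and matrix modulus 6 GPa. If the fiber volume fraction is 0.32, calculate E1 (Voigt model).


E1 = Ef*Vf + Em*(1-Vf) = 85*0.32 + 6*0.68 = 31.28 GPa

31.28 GPa


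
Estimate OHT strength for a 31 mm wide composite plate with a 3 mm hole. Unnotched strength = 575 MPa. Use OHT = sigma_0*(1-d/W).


OHT = sigma_0*(1-d/W) = 575*(1-3/31) = 519.4 MPa

519.4 MPa


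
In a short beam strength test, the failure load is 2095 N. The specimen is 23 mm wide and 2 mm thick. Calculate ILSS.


ILSS = 3F/(4bh) = 3*2095/(4*23*2) = 34.16 MPa

34.16 MPa


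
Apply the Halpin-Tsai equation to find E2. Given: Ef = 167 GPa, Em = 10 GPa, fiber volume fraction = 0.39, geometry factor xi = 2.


eta = (Ef/Em - 1)/(Ef/Em + xi) = (16.7 - 1)/(16.7 + 2) = 0.8396
E2 = Em*(1+xi*eta*Vf)/(1-eta*Vf) = 24.61 GPa

24.61 GPa


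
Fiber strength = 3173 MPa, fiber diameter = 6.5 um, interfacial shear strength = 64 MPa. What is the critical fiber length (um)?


Lc = sigma_f * d / (2 * tau_i) = 3173 * 6.5 / (2 * 64) = 161.1 um

161.1 um


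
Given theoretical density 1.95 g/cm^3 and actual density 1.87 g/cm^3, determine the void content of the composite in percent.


Void% = (rho_theo - rho_actual)/rho_theo * 100 = (1.95 - 1.87)/1.95 * 100 = 4.1%

4.1%


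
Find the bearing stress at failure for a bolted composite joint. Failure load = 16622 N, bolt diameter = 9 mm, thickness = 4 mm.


sigma_br = F/(d*h) = 16622/(9*4) = 461.7 MPa

461.7 MPa


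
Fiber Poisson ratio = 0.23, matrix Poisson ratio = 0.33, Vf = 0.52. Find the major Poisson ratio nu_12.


nu_12 = nu_f*Vf + nu_m*(1-Vf) = 0.23*0.52 + 0.33*0.48 = 0.278

0.278


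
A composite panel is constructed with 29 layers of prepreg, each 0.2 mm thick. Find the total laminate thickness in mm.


h = n * t_ply = 29 * 0.2 = 5.8 mm

5.8 mm


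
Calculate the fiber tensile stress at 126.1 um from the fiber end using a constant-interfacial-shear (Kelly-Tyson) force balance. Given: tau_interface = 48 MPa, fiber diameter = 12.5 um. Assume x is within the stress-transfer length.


Force balance: sigma_f * (pi*d^2/4) = tau * (pi*d) * x  ->  sigma_f = 4 * tau * x / d
sigma_f = 4 * 48 * 126.1 / 12.5 = 1936.9 MPa

1936.9 MPa


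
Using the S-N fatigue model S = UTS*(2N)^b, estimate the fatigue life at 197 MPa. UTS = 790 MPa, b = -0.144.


N = 0.5 * (S/UTS)^(1/b) = 0.5 * (197/790)^(1/-0.144) = 7719.4636 cycles

7719.4636 cycles


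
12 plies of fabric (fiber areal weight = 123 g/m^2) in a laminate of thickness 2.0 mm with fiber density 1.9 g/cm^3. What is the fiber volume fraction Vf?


Vf = n * FAW / (rho_f * h * 1000) = 12 * 123 / (1.9 * 2.0 * 1000) = 0.3884

0.3884


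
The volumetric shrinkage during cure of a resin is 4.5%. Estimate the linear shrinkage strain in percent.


Linear shrinkage ≈ vol_shrink/3 = 4.5/3 = 1.5%

1.5%


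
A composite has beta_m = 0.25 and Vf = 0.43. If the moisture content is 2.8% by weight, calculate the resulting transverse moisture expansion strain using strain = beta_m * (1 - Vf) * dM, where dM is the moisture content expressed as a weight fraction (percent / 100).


dM = 2.8/100 = 0.028
strain = beta_m * (1-Vf) * dM = 0.25 * 0.57 * 0.028 = 0.00399

0.00399


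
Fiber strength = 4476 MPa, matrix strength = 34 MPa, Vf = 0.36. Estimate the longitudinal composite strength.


sigma_1 = sigma_f*Vf + sigma_m*(1-Vf) = 4476*0.36 + 34*0.64 = 1633.1 MPa

1633.1 MPa


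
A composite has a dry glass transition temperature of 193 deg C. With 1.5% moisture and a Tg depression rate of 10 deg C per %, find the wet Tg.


Tg_wet = Tg_dry - k*moisture = 193 - 10*1.5 = 178.0 deg C

178.0 deg C


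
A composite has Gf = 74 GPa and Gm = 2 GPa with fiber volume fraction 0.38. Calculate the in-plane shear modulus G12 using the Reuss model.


1/G12 = Vf/Gf + (1-Vf)/Gm = 0.38/74 + 0.62/2
G12 = 3.17 GPa

3.17 GPa


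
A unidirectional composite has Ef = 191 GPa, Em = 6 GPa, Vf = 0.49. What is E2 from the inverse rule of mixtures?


1/E2 = Vf/Ef + (1-Vf)/Em = 0.49/191 + 0.51/6
E2 = 11.42 GPa

11.42 GPa


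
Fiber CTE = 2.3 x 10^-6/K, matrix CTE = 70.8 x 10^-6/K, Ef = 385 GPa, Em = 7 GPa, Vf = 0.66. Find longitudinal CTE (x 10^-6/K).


E1 = Ef*Vf + Em*(1-Vf) = 256.48
alpha_1 = (alpha_f*Ef*Vf + alpha_m*Em*(1-Vf))/E1 = 2.94 x 10^-6/K

2.94 x 10^-6/K


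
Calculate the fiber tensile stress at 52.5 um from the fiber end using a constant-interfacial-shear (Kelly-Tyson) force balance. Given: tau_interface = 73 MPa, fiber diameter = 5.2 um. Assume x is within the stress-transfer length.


Force balance: sigma_f * (pi*d^2/4) = tau * (pi*d) * x  ->  sigma_f = 4 * tau * x / d
sigma_f = 4 * 73 * 52.5 / 5.2 = 2948.1 MPa

2948.1 MPa


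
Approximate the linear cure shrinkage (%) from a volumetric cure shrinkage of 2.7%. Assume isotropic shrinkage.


Linear shrinkage ≈ vol_shrink/3 = 2.7/3 = 0.9%

0.9%


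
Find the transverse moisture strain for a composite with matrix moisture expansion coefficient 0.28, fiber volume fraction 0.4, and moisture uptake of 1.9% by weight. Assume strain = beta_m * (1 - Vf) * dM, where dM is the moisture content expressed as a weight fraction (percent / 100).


dM = 1.9/100 = 0.019
strain = beta_m * (1-Vf) * dM = 0.28 * 0.6 * 0.019 = 0.003192

0.003192


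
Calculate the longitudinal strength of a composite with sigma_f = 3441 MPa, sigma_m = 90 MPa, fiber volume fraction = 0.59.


sigma_1 = sigma_f*Vf + sigma_m*(1-Vf) = 3441*0.59 + 90*0.41 = 2067.1 MPa

2067.1 MPa


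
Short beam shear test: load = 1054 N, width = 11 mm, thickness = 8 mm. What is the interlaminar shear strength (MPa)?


ILSS = 3F/(4bh) = 3*1054/(4*11*8) = 8.98 MPa

8.98 MPa


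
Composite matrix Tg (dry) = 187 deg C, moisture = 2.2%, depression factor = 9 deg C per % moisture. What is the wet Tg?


Tg_wet = Tg_dry - k*moisture = 187 - 9*2.2 = 167.2 deg C

167.2 deg C


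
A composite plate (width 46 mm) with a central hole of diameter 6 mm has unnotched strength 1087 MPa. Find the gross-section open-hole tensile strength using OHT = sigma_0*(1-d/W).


OHT = sigma_0*(1-d/W) = 1087*(1-6/46) = 945.2 MPa

945.2 MPa


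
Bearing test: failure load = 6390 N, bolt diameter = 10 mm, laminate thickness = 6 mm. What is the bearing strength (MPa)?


sigma_br = F/(d*h) = 6390/(10*6) = 106.5 MPa

106.5 MPa


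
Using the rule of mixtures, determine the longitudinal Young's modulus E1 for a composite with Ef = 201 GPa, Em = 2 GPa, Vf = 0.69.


E1 = Ef*Vf + Em*(1-Vf) = 201*0.69 + 2*0.31 = 139.31 GPa

139.31 GPa


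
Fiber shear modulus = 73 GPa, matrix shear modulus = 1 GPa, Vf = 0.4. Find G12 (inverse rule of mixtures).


1/G12 = Vf/Gf + (1-Vf)/Gm = 0.4/73 + 0.6/1
G12 = 1.65 GPa

1.65 GPa


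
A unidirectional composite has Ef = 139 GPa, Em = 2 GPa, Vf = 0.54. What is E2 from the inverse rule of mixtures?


1/E2 = Vf/Ef + (1-Vf)/Em = 0.54/139 + 0.46/2
E2 = 4.28 GPa

4.28 GPa


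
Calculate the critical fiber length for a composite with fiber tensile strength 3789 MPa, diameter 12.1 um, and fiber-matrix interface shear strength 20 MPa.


Lc = sigma_f * d / (2 * tau_i) = 3789 * 12.1 / (2 * 20) = 1146.2 um

1146.2 um


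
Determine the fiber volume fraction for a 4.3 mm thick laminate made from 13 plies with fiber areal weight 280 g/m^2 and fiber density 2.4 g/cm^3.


Vf = n * FAW / (rho_f * h * 1000) = 13 * 280 / (2.4 * 4.3 * 1000) = 0.3527

0.3527


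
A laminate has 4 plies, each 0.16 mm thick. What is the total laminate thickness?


h = n * t_ply = 4 * 0.16 = 0.64 mm

0.64 mm


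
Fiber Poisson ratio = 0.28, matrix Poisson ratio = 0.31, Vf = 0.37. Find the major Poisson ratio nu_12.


nu_12 = nu_f*Vf + nu_m*(1-Vf) = 0.28*0.37 + 0.31*0.63 = 0.2989

0.2989


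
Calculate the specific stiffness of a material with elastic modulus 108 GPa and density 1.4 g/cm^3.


Specific stiffness = E/rho = 108/1.4 = 77.1 GPa/(g/cm^3)

77.1 GPa/(g/cm^3)


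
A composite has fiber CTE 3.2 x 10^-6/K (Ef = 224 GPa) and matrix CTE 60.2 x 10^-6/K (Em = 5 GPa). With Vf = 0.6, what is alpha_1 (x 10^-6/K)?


E1 = Ef*Vf + Em*(1-Vf) = 136.4
alpha_1 = (alpha_f*Ef*Vf + alpha_m*Em*(1-Vf))/E1 = 4.04 x 10^-6/K

4.04 x 10^-6/K


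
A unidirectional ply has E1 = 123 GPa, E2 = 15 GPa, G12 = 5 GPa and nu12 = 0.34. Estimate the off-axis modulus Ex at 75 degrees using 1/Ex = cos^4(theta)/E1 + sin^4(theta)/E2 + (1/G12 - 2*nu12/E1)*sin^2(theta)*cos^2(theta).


cos^4(75) = 0.004487, sin^4(75) = 0.870513, sin^2(75)*cos^2(75) = 0.0625
1/G12 - 2*nu12/E1 = 1/5 - 2*0.34/123 = 0.194472 GPa^-1
1/Ex = 0.004487/123 + 0.870513/15 + 0.194472*0.0625 = 0.0702251 GPa^-1
Ex = 14.24 GPa

14.24 GPa


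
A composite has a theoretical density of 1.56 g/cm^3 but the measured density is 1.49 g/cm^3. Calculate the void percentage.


Void% = (rho_theo - rho_actual)/rho_theo * 100 = (1.56 - 1.49)/1.56 * 100 = 4.49%

4.49%


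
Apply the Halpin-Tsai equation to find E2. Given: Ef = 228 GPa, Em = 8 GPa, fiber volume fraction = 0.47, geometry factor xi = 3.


eta = (Ef/Em - 1)/(Ef/Em + xi) = (28.5 - 1)/(28.5 + 3) = 0.873
E2 = Em*(1+xi*eta*Vf)/(1-eta*Vf) = 30.27 GPa

30.27 GPa


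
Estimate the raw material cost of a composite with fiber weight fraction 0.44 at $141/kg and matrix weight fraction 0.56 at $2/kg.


Cost = cost_f*Wf + cost_m*Wm = 141*0.44 + 2*0.56 = $63.16/kg

$63.16/kg


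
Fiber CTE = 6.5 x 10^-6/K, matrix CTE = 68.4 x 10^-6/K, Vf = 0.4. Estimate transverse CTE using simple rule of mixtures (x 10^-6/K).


alpha_2 = alpha_f*Vf + alpha_m*(1-Vf) = 6.5*0.4 + 68.4*0.6 = 43.6 x 10^-6/K

43.6 x 10^-6/K


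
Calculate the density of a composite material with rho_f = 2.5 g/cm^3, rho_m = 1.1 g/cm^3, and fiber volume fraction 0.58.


rho_c = rho_f*Vf + rho_m*(1-Vf) = 2.5*0.58 + 1.1*0.42 = 1.912 g/cm^3

1.912 g/cm^3


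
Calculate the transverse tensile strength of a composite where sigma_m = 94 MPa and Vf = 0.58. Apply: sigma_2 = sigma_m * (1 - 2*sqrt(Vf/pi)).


factor = 1 - 2*sqrt(0.58/pi) = 0.1407
sigma_2 = 94 * 0.1407 = 13.22 MPa

13.22 MPa


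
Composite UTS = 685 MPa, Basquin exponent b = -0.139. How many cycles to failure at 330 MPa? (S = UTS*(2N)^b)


N = 0.5 * (S/UTS)^(1/b) = 0.5 * (330/685)^(1/-0.139) = 95.6789 cycles

95.6789 cycles


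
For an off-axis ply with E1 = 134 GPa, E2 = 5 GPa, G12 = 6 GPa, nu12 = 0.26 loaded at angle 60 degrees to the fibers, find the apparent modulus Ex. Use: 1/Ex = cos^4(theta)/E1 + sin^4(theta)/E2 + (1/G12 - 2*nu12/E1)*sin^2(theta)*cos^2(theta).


cos^4(60) = 0.0625, sin^4(60) = 0.5625, sin^2(60)*cos^2(60) = 0.1875
1/G12 - 2*nu12/E1 = 1/6 - 2*0.26/134 = 0.162786 GPa^-1
1/Ex = 0.0625/134 + 0.5625/5 + 0.162786*0.1875 = 0.1434888 GPa^-1
Ex = 6.97 GPa

6.97 GPa


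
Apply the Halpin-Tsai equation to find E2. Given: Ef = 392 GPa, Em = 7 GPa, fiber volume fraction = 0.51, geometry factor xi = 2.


eta = (Ef/Em - 1)/(Ef/Em + xi) = (56.0 - 1)/(56.0 + 2) = 0.9483
E2 = Em*(1+xi*eta*Vf)/(1-eta*Vf) = 26.67 GPa

26.67 GPa


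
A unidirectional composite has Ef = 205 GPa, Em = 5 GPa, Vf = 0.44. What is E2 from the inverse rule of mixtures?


1/E2 = Vf/Ef + (1-Vf)/Em = 0.44/205 + 0.56/5
E2 = 8.76 GPa

8.76 GPa


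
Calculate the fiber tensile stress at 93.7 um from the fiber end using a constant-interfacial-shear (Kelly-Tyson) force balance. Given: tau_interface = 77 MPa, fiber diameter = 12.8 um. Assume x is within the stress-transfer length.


Force balance: sigma_f * (pi*d^2/4) = tau * (pi*d) * x  ->  sigma_f = 4 * tau * x / d
sigma_f = 4 * 77 * 93.7 / 12.8 = 2254.7 MPa

2254.7 MPa


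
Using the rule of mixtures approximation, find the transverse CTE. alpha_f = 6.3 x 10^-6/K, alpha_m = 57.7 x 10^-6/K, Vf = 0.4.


alpha_2 = alpha_f*Vf + alpha_m*(1-Vf) = 6.3*0.4 + 57.7*0.6 = 37.1 x 10^-6/K

37.1 x 10^-6/K


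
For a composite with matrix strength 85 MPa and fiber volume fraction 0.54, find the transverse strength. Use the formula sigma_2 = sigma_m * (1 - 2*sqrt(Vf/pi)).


factor = 1 - 2*sqrt(0.54/pi) = 0.1708
sigma_2 = 85 * 0.1708 = 14.52 MPa

14.52 MPa


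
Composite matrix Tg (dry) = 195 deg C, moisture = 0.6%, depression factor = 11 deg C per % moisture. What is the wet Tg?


Tg_wet = Tg_dry - k*moisture = 195 - 11*0.6 = 188.4 deg C

188.4 deg C


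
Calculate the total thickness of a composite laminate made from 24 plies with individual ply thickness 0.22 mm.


h = n * t_ply = 24 * 0.22 = 5.28 mm

5.28 mm


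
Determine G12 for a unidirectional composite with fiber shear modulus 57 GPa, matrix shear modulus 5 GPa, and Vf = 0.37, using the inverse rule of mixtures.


1/G12 = Vf/Gf + (1-Vf)/Gm = 0.37/57 + 0.63/5
G12 = 7.55 GPa

7.55 GPa


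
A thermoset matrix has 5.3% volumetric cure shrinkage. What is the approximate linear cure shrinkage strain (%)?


Linear shrinkage ≈ vol_shrink/3 = 5.3/3 = 1.767%

1.767%


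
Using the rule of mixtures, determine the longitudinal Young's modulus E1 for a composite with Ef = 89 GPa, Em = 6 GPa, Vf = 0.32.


E1 = Ef*Vf + Em*(1-Vf) = 89*0.32 + 6*0.68 = 32.56 GPa

32.56 GPa


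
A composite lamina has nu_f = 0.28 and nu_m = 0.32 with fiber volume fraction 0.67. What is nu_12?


nu_12 = nu_f*Vf + nu_m*(1-Vf) = 0.28*0.67 + 0.32*0.33 = 0.2932

0.2932


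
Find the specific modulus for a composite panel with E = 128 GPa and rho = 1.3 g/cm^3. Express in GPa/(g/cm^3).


Specific stiffness = E/rho = 128/1.3 = 98.5 GPa/(g/cm^3)

98.5 GPa/(g/cm^3)


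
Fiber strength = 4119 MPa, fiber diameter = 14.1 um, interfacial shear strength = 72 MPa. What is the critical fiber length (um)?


Lc = sigma_f * d / (2 * tau_i) = 4119 * 14.1 / (2 * 72) = 403.3 um

403.3 um


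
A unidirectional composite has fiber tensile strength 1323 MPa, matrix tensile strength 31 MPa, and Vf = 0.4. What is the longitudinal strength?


sigma_1 = sigma_f*Vf + sigma_m*(1-Vf) = 1323*0.4 + 31*0.6 = 547.8 MPa

547.8 MPa


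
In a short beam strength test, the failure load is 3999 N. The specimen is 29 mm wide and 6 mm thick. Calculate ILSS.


ILSS = 3F/(4bh) = 3*3999/(4*29*6) = 17.24 MPa

17.24 MPa


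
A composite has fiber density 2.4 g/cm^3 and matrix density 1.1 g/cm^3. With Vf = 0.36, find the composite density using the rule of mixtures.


rho_c = rho_f*Vf + rho_m*(1-Vf) = 2.4*0.36 + 1.1*0.64 = 1.568 g/cm^3

1.568 g/cm^3


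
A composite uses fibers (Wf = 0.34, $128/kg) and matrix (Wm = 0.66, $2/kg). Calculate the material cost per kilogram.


Cost = cost_f*Wf + cost_m*Wm = 128*0.34 + 2*0.66 = $44.84/kg

$44.84/kg


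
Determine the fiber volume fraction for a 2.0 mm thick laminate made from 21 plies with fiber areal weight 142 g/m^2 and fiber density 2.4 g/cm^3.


Vf = n * FAW / (rho_f * h * 1000) = 21 * 142 / (2.4 * 2.0 * 1000) = 0.6213

0.6213
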